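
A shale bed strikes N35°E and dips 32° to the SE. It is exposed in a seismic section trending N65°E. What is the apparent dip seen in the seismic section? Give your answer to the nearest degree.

The strike is N35°E and the section trends N65°E; the acute angle between them is β = 30°.
tan α = tan 32° × sin 30° = 0.6249 × 0.5000 = 0.3124
apparent dip = arctan 0.3124 = 17.35°

17°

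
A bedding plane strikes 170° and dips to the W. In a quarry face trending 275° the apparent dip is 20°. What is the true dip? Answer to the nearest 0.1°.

The section is 75° from the strike.
tan δ = tan α / sin β = tan 20° / sin 75° = 0.3640 / 0.9659 = 0.3768
true dip = arctan 0.3768 = 20.65°

20.6°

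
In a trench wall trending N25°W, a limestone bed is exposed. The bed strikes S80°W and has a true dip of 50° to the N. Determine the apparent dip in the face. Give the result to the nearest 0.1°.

49.0°

The strike is S80°W and the section trends N25°W; the acute angle between them is β = 75°.
tan α = tan 50° × sin 75° = 1.1918 × 0.9659 = 1.1511
α = arctan(1.1511) = 49.02°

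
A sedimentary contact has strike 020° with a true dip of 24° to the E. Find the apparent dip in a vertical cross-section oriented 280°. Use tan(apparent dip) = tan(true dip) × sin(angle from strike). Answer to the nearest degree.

24°

Angle between strike (020°) and section (280°): β = 80°.
tan α = tan 24° × sin 80° = 0.4452 × 0.9848 = 0.4385
α = arctan(0.4385) = 23.68°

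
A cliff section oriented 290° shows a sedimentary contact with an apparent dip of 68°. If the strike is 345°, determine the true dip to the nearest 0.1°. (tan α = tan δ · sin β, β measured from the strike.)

71.7°

β = acute angle between strike 345° and section 290° = 55°.
tan(true dip) = tan 68° / sin 55° = 3.0215
δ = arctan(3.0215) = 71.69°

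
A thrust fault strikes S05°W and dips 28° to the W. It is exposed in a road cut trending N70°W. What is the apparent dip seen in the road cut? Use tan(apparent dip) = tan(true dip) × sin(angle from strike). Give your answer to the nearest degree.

The strike is S05°W and the section trends N70°W; the acute angle between them is β = 75°.
tan α = tan 28° × sin 75° = 0.5317 × 0.9659 = 0.5136
α = arctan(0.5136) = 27.18°

27°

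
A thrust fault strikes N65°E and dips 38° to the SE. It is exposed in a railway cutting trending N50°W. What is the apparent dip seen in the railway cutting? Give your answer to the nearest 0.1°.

The strike is N65°E and the section trends N50°W; the acute angle between them is β = 65°.
tan(apparent dip) = tan 38° · sin 65° = 0.7081
α = arctan(0.7081) = 35.30°

35.3°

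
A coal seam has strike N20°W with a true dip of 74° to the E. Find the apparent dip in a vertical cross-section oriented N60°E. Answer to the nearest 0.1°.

The section lies 80° from the strike.
tan α = tan 74° × sin 80° = 3.4874 × 0.9848 = 3.4344
α = arctan(3.4344) = 73.77°

73.8°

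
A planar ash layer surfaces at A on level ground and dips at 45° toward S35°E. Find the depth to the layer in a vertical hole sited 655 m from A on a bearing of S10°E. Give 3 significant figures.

The hole lies 25° from the dip direction, so the down-dip offset is 655 × cos 25° = 593.63 m.
Depth = down-dip offset × tan(dip) = 593.63 × tan 45° = 593.63 × 1.0000
Depth = 593.63 m

594 m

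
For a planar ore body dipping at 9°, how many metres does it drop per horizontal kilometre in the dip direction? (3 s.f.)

158 m

drop per km = 1000 × tan 9° = 1000 × 0.1584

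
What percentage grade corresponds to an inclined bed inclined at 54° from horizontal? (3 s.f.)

138%

grade % = 100 × tan 54° = 100 × 1.3764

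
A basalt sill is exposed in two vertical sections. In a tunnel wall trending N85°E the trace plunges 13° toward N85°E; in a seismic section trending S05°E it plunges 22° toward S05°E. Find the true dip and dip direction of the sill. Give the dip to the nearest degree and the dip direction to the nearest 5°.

The two traces are lines in the plane: v₁ = (sin 85°·cos 13°, cos 85°·cos 13°, −sin 13°), v₂ = (sin 175°·cos 22°, cos 175°·cos 22°, −sin 22°).
n = v₁ × v₂ = (0.240, -0.345, 0.903) (taken with n_z > 0).
True dip = arccos(n_z / |n|) = arccos(0.9066) = 25.0°.
Dip direction = azimuth of (n_x, n_y) = atan2(0.240, -0.345) = 145°.

true dip 25°, dip direction 145°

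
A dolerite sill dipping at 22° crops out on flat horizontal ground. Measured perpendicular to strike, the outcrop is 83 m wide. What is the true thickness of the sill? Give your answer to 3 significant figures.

31.1 m

True thickness t = w · sin(dip) = 83 × sin 22°
t = 83 × 0.3746 = 31.092 m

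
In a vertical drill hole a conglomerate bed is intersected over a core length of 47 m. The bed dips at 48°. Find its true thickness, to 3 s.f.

31.4 m

True thickness t = h · cos(dip) = 47 × cos 48°
t = 47 × 0.6691 = 31.449 m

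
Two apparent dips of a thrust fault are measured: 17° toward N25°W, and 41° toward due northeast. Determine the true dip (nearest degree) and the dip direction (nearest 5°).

true dip 41°, dip direction 045°

Represent each trace as a vector plunging at its apparent dip toward its trend (east-north-up frame): v₁ = (-0.404, 0.867, -0.292), v₂ = (0.534, 0.534, -0.656).
The plane normal is n = v₁ × v₂ ∝ (0.413, 0.421, 0.678).
True dip = arccos(n_z / |n|) = arccos(0.7547) = 41.0°.
Dip direction = atan2(0.413, 0.421) = 44° (azimuth of n's horizontal projection).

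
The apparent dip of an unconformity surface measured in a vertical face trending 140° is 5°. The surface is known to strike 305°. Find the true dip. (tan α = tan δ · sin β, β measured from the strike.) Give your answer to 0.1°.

The section is 15° from the strike.
tan δ = tan α / sin β = tan 5° / sin 15° = 0.0875 / 0.2588 = 0.3380
true dip = arctan 0.3380 = 18.68°

18.7°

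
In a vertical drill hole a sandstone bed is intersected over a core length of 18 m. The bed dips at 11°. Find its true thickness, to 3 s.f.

17.7 m

True thickness t = h · cos(dip) = 18 × cos 11°
t = 18 × 0.9816 = 17.669 m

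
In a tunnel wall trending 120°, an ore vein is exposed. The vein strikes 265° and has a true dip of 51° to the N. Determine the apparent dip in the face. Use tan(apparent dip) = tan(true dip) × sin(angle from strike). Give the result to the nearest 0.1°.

The section lies 35° from the strike.
tan(apparent dip) = tan 51° · sin 35° = 0.7083
apparent dip = arctan 0.7083 = 35.31°

35.3°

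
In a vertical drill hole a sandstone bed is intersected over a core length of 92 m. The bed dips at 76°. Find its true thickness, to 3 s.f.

True thickness t = h · cos(dip) = 92 × cos 76°
t = 92 × 0.2419 = 22.257 m

22.3 m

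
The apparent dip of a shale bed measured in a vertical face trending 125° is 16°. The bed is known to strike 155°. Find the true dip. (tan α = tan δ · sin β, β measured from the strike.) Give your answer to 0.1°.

29.8°

The section is 30° from the strike.
tan(true dip) = tan 16° / sin 30° = 0.5735
δ = arctan(0.5735) = 29.83°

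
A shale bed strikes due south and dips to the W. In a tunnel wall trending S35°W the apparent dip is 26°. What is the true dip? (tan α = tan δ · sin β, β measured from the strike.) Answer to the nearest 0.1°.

40.4°

β = acute angle between strike due south and section S35°W = 35°.
tan δ = tan α / sin β = tan 26° / sin 35° = 0.4877 / 0.5736 = 0.8503
true dip = arctan 0.8503 = 40.38°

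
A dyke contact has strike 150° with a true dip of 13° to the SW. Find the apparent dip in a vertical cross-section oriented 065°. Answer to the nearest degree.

Angle between strike (150°) and section (065°): β = 85°.
tan α = tan 13° × sin 85° = 0.2309 × 0.9962 = 0.2300
α = arctan(0.2300) = 12.95°

13°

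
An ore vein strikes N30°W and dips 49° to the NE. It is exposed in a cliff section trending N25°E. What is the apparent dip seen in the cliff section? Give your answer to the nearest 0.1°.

43.3°

Angle between strike (N30°W) and section (N25°E): β = 55°.
tan(apparent dip) = tan 49° · sin 55° = 0.9423
apparent dip = arctan 0.9423 = 43.30°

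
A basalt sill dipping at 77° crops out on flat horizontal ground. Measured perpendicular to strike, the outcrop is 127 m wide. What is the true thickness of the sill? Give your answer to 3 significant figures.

124 m

True thickness t = w · sin(dip) = 127 × sin 77°
t = 127 × 0.9744 = 123.745 m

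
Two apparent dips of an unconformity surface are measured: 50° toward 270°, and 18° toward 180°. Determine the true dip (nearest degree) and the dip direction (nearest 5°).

The two traces are lines in the plane: v₁ = (sin 270°·cos 50°, cos 270°·cos 50°, −sin 50°), v₂ = (sin 180°·cos 18°, cos 180°·cos 18°, −sin 18°).
n = v₁ × v₂ = (-0.729, -0.199, 0.611) (taken with n_z > 0).
tan δ = √(n_x²+n_y²)/n_z = 0.755/0.611, so δ = 51.0°.
The horizontal component of n points toward azimuth atan2(n_x, n_y) = 255°, the dip direction.

true dip 51°, dip direction 255°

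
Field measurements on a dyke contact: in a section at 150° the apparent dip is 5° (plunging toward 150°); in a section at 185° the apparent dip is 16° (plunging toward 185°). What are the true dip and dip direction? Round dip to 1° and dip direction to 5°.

Represent each trace as a vector plunging at its apparent dip toward its trend (east-north-up frame): v₁ = (0.498, -0.863, -0.087), v₂ = (-0.084, -0.958, -0.276).
Cross product v₁ × v₂ gives the pole to the plane: n ∝ (-0.154, -0.145, 0.549).
tan δ = √(n_x²+n_y²)/n_z = 0.211/0.549, so δ = 21.1°.
Dip direction = azimuth of (n_x, n_y) = atan2(-0.154, -0.145) = 227°.

true dip 21°, dip direction 225°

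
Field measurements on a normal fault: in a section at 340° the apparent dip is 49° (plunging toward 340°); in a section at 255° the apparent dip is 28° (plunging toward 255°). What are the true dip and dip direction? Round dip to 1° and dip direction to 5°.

true dip 51°, dip direction 320°

The two traces are lines in the plane: v₁ = (sin 340°·cos 49°, cos 340°·cos 49°, −sin 49°), v₂ = (sin 255°·cos 28°, cos 255°·cos 28°, −sin 28°).
Cross product v₁ × v₂ gives the pole to the plane: n ∝ (-0.462, 0.538, 0.577).
tan δ = √(n_x²+n_y²)/n_z = 0.709/0.577, so δ = 50.9°.
Dip direction = atan2(-0.462, 0.538) = 319° (azimuth of n's horizontal projection).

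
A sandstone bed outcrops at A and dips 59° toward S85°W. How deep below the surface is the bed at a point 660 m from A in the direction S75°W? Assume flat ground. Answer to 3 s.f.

1080 m

The hole lies 10° from the dip direction, so the down-dip offset is 660 × cos 10° = 649.97 m.
Depth = down-dip offset × tan(dip) = 649.97 × tan 59° = 649.97 × 1.6643
Depth = 1081.74 m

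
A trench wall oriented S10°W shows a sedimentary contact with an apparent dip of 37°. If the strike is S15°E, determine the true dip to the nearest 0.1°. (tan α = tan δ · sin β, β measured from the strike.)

60.7°

β = acute angle between strike S15°E and section S10°W = 25°.
tan(true dip) = tan 37° / sin 25° = 1.7831
δ = arctan(1.7831) = 60.71°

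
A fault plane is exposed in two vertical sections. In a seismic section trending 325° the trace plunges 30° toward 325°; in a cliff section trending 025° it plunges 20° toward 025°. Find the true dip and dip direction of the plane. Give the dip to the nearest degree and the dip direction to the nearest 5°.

true dip 30°, dip direction 335°

Each apparent-dip line lies in the plane. As unit vectors (x east, y north, z up), v₁ plunges 30°→325° and v₂ plunges 20°→025°.
n = v₁ × v₂ = (-0.183, 0.368, 0.705) (taken with n_z > 0).
tan δ = √(n_x²+n_y²)/n_z = 0.411/0.705, so δ = 30.3°.
The horizontal component of n points toward azimuth atan2(n_x, n_y) = 334°, the dip direction.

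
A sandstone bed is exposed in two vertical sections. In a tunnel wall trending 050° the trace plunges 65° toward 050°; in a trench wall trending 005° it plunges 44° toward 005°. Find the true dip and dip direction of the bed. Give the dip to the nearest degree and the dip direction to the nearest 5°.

true dip 66°, dip direction 070°

The two traces are lines in the plane: v₁ = (sin 50°·cos 65°, cos 50°·cos 65°, −sin 65°), v₂ = (sin 5°·cos 44°, cos 5°·cos 44°, −sin 44°).
The plane normal is n = v₁ × v₂ ∝ (0.461, 0.168, 0.215).
tan δ = √(n_x²+n_y²)/n_z = 0.490/0.215, so δ = 66.3°.
Dip direction = azimuth of (n_x, n_y) = atan2(0.461, 0.168) = 70°.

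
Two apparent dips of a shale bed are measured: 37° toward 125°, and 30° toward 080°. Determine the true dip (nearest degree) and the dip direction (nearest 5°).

Each apparent-dip line lies in the plane. As unit vectors (x east, y north, z up), v₁ plunges 37°→125° and v₂ plunges 30°→080°.
Cross product v₁ × v₂ gives the pole to the plane: n ∝ (0.320, -0.186, 0.489).
tan δ = √(n_x²+n_y²)/n_z = 0.370/0.489, so δ = 37.1°.
Dip direction = atan2(0.320, -0.186) = 120° (azimuth of n's horizontal projection).

true dip 37°, dip direction 120°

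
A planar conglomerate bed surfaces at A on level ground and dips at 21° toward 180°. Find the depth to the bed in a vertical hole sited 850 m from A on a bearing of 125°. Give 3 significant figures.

The hole lies 55° from the dip direction, so the down-dip offset is 850 × cos 55° = 487.54 m.
Depth = down-dip offset × tan(dip) = 487.54 × tan 21° = 487.54 × 0.3839
Depth = 187.15 m

187 m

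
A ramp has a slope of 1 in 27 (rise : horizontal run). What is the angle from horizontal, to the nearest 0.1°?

tan θ = 1/27 = 0.0370
θ = arctan(0.0370) = 2.12°

2.1°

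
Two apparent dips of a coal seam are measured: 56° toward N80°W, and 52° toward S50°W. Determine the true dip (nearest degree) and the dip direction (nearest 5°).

true dip 57°, dip direction 265°

Represent each trace as a vector plunging at its apparent dip toward its trend (east-north-up frame): v₁ = (-0.551, 0.097, -0.829), v₂ = (-0.472, -0.396, -0.788).
Cross product v₁ × v₂ gives the pole to the plane: n ∝ (-0.405, -0.043, 0.264).
tan δ = √(n_x²+n_y²)/n_z = 0.407/0.264, so δ = 57.0°.
The horizontal component of n points toward azimuth atan2(n_x, n_y) = 264°, the dip direction.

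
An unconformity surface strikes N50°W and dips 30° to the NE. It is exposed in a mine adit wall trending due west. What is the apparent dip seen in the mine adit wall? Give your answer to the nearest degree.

The strike is N50°W and the section trends due west; the acute angle between them is β = 40°.
tan α = tan 30° × sin 40° = 0.5774 × 0.6428 = 0.3711
α = arctan(0.3711) = 20.36°

20°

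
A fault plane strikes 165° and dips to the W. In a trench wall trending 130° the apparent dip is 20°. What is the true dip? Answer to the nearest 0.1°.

β = acute angle between strike 165° and section 130° = 35°.
tan δ = tan α / sin β = tan 20° / sin 35° = 0.3640 / 0.5736 = 0.6346
true dip = arctan 0.6346 = 32.40°

32.4°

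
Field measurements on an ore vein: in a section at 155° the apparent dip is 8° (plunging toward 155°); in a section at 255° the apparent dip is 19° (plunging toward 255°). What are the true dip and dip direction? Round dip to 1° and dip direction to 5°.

Each apparent-dip line lies in the plane. As unit vectors (x east, y north, z up), v₁ plunges 8°→155° and v₂ plunges 19°→255°.
n = v₁ × v₂ = (-0.258, -0.263, 0.922) (taken with n_z > 0).
Dip δ = arctan(|n_h|/n_z) = arctan(0.369/0.922) = 21.8°.
The horizontal component of n points toward azimuth atan2(n_x, n_y) = 224°, the dip direction.

true dip 22°, dip direction 225°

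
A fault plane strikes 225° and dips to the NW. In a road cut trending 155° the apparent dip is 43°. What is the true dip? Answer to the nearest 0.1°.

44.8°

The section is 70° from the strike.
tan δ = tan α / sin β = tan 43° / sin 70° = 0.9325 / 0.9397 = 0.9924
true dip = arctan 0.9924 = 44.78°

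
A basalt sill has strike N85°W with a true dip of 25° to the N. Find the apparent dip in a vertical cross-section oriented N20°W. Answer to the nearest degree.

23°

The section lies 65° from the strike.
tan α = tan 25° × sin 65° = 0.4663 × 0.9063 = 0.4226
apparent dip = arctan 0.4226 = 22.91°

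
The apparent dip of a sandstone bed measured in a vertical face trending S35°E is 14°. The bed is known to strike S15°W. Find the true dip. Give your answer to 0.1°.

18.0°

The section is 50° from the strike.
tan δ = tan α / sin β = tan 14° / sin 50° = 0.2493 / 0.7660 = 0.3255
δ = arctan(0.3255) = 18.03°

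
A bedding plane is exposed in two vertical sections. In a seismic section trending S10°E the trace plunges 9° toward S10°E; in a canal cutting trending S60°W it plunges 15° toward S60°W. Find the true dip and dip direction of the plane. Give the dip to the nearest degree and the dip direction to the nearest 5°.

true dip 15°, dip direction 225°

Represent each trace as a vector plunging at its apparent dip toward its trend (east-north-up frame): v₁ = (0.172, -0.973, -0.156), v₂ = (-0.837, -0.483, -0.259).
Cross product v₁ × v₂ gives the pole to the plane: n ∝ (-0.176, -0.175, 0.896).
tan δ = √(n_x²+n_y²)/n_z = 0.249/0.896, so δ = 15.5°.
The horizontal component of n points toward azimuth atan2(n_x, n_y) = 225°, the dip direction.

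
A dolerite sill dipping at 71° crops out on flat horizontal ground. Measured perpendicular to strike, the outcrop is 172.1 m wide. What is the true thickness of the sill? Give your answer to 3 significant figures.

True thickness t = w · sin(dip) = 172.1 × sin 71°
t = 172.1 × 0.9455 = 162.724 m

163 m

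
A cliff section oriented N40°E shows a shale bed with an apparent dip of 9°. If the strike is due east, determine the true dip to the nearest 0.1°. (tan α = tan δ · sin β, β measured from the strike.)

11.7°

The section is 50° from the strike.
tan δ = tan α / sin β = tan 9° / sin 50° = 0.1584 / 0.7660 = 0.2068
δ = arctan(0.2068) = 11.68°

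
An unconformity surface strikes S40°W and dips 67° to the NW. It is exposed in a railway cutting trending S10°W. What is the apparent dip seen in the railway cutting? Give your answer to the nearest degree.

50°

The section lies 30° from the strike.
tan(apparent dip) = tan 67° · sin 30° = 1.1779
α = arctan(1.1779) = 49.67°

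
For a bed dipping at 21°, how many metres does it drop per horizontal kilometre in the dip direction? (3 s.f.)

drop per km = 1000 × tan 21° = 1000 × 0.3839

384 m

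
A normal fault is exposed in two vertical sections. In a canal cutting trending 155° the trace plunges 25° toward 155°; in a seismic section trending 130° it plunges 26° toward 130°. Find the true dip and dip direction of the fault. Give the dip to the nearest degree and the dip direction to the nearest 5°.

The two traces are lines in the plane: v₁ = (sin 155°·cos 25°, cos 155°·cos 25°, −sin 25°), v₂ = (sin 130°·cos 26°, cos 130°·cos 26°, −sin 26°).
Cross product v₁ × v₂ gives the pole to the plane: n ∝ (0.116, -0.123, 0.344).
tan δ = √(n_x²+n_y²)/n_z = 0.169/0.344, so δ = 26.2°.
Dip direction = atan2(0.116, -0.123) = 137° (azimuth of n's horizontal projection).

true dip 26°, dip direction 135°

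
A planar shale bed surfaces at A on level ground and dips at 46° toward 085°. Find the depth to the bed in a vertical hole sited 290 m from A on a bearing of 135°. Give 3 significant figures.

193 m

The hole lies 50° from the dip direction, so the down-dip offset is 290 × cos 50° = 186.41 m.
Depth = down-dip offset × tan(dip) = 186.41 × tan 46° = 186.41 × 1.0355
Depth = 193.03 m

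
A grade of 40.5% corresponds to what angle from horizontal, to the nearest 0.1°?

tan θ = 40.5/100 = 0.4050
θ = arctan(0.4050) = 22.05°

22.0°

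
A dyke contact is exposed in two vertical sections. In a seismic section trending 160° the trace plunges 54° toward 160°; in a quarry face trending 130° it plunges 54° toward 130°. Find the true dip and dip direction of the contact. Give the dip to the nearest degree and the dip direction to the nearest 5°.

Each apparent-dip line lies in the plane. As unit vectors (x east, y north, z up), v₁ plunges 54°→160° and v₂ plunges 54°→130°.
n = v₁ × v₂ = (0.141, -0.202, 0.173) (taken with n_z > 0).
Dip δ = arctan(|n_h|/n_z) = arctan(0.246/0.173) = 54.9°.
The horizontal component of n points toward azimuth atan2(n_x, n_y) = 145°, the dip direction.

true dip 55°, dip direction 145°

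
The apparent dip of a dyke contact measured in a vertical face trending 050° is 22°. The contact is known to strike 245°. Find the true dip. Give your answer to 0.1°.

The section is 15° from the strike.
tan δ = tan α / sin β = tan 22° / sin 15° = 0.4040 / 0.2588 = 1.5610
true dip = arctan 1.5610 = 57.36°

57.4°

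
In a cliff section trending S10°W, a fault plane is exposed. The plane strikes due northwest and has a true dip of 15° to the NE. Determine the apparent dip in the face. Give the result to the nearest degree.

The strike is due northwest and the section trends S10°W; the acute angle between them is β = 55°.
tan α = tan 15° × sin 55° = 0.2679 × 0.8192 = 0.2195
apparent dip = arctan 0.2195 = 12.38°

12°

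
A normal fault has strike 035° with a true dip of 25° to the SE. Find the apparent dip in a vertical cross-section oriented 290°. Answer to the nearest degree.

Angle between strike (035°) and section (290°): β = 75°.
tan(apparent dip) = tan 25° · sin 75° = 0.4504
apparent dip = arctan 0.4504 = 24.25°

24°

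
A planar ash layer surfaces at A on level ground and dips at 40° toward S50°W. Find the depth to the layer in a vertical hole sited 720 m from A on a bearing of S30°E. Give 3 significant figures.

105 m

The hole lies 80° from the dip direction, so the down-dip offset is 720 × cos 80° = 125.03 m.
Depth = down-dip offset × tan(dip) = 125.03 × tan 40° = 125.03 × 0.8391
Depth = 104.91 m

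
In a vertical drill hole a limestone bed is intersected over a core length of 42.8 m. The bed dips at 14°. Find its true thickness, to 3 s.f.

41.5 m

True thickness t = h · cos(dip) = 42.8 × cos 14°
t = 42.8 × 0.9703 = 41.529 m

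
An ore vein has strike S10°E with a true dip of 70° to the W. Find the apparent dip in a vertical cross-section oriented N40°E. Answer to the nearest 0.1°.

The strike is S10°E and the section trends N40°E; the acute angle between them is β = 50°.
tan α = tan 70° × sin 50° = 2.7475 × 0.7660 = 2.1047
α = arctan(2.1047) = 64.59°

64.6°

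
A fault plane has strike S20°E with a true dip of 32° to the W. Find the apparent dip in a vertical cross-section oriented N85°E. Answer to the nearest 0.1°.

Angle between strike (S20°E) and section (N85°E): β = 75°.
tan(apparent dip) = tan 32° · sin 75° = 0.6036
apparent dip = arctan 0.6036 = 31.11°

31.1°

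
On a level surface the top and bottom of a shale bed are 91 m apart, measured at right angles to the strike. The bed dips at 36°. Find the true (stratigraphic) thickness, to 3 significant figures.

True thickness t = w · sin(dip) = 91 × sin 36°
t = 91 × 0.5878 = 53.488 m

53.5 m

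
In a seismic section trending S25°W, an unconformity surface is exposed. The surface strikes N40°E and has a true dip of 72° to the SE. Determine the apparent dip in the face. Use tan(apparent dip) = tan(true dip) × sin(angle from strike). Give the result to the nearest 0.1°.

Angle between strike (N40°E) and section (S25°W): β = 15°.
tan(apparent dip) = tan 72° · sin 15° = 0.7966
apparent dip = arctan 0.7966 = 38.54°

38.5°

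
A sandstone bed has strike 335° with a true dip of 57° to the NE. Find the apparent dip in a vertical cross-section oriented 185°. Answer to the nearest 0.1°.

37.6°

The section lies 30° from the strike.
tan(apparent dip) = tan 57° · sin 30° = 0.7699
apparent dip = arctan 0.7699 = 37.59°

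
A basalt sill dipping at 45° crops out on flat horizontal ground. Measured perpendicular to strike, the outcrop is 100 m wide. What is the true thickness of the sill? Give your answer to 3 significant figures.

70.7 m

True thickness t = w · sin(dip) = 100 × sin 45°
t = 100 × 0.7071 = 70.711 m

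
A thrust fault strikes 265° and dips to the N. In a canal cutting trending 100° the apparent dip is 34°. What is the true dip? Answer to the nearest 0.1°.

The section is 15° from the strike.
tan(true dip) = tan 34° / sin 15° = 2.6061
true dip = arctan 2.6061 = 69.01°

69.0°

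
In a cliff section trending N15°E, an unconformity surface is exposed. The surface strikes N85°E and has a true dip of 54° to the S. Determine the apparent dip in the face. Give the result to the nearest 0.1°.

Angle between strike (N85°E) and section (N15°E): β = 70°.
tan(apparent dip) = tan 54° · sin 70° = 1.2934
apparent dip = arctan 1.2934 = 52.29°

52.3°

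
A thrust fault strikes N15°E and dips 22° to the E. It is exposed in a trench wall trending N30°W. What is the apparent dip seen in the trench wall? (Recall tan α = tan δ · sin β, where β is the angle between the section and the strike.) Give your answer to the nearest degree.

16°

The section lies 45° from the strike.
tan(apparent dip) = tan 22° · sin 45° = 0.2857
apparent dip = arctan 0.2857 = 15.94°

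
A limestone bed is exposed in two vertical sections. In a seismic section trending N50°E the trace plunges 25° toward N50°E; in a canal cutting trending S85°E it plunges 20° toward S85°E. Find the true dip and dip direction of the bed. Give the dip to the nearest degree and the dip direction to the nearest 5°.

The two traces are lines in the plane: v₁ = (sin 50°·cos 25°, cos 50°·cos 25°, −sin 25°), v₂ = (sin 95°·cos 20°, cos 95°·cos 20°, −sin 20°).
Cross product v₁ × v₂ gives the pole to the plane: n ∝ (0.234, 0.158, 0.602).
tan δ = √(n_x²+n_y²)/n_z = 0.282/0.602, so δ = 25.1°.
Dip direction = azimuth of (n_x, n_y) = atan2(0.234, 0.158) = 56°.

true dip 25°, dip direction 055°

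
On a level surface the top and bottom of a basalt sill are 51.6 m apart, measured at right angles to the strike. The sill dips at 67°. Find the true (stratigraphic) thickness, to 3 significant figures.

47.5 m

True thickness t = w · sin(dip) = 51.6 × sin 67°
t = 51.6 × 0.9205 = 47.498 m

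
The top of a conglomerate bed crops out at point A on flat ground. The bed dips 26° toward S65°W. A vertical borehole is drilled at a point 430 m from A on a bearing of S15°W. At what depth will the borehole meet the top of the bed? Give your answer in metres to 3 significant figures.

The hole lies 50° from the dip direction, so the down-dip offset is 430 × cos 50° = 276.40 m.
Depth = down-dip offset × tan(dip) = 276.40 × tan 26° = 276.40 × 0.4877
Depth = 134.81 m

135 m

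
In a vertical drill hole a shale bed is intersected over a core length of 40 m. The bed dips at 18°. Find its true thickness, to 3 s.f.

38.0 m

True thickness t = h · cos(dip) = 40 × cos 18°
t = 40 × 0.9511 = 38.042 m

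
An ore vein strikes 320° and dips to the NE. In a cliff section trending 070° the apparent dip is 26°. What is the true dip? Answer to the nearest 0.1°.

27.4°

β = acute angle between strike 320° and section 070° = 70°.
tan δ = tan α / sin β = tan 26° / sin 70° = 0.4877 / 0.9397 = 0.5190
δ = arctan(0.5190) = 27.43°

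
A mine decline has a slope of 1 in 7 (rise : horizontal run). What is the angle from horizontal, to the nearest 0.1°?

8.1°

tan θ = 1/7 = 0.1429
θ = arctan(0.1429) = 8.13°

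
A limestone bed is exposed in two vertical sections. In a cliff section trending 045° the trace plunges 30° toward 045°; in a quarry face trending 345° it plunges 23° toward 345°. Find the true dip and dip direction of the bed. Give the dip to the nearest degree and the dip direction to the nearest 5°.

The two traces are lines in the plane: v₁ = (sin 45°·cos 30°, cos 45°·cos 30°, −sin 30°), v₂ = (sin 345°·cos 23°, cos 345°·cos 23°, −sin 23°).
The plane normal is n = v₁ × v₂ ∝ (0.205, 0.358, 0.690).
Dip δ = arctan(|n_h|/n_z) = arctan(0.413/0.690) = 30.9°.
The horizontal component of n points toward azimuth atan2(n_x, n_y) = 30°, the dip direction.

true dip 31°, dip direction 030°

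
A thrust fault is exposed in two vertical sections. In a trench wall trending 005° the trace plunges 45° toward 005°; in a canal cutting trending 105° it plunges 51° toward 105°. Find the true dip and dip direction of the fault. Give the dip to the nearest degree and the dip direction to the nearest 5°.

true dip 60°, dip direction 060°

The two traces are lines in the plane: v₁ = (sin 5°·cos 45°, cos 5°·cos 45°, −sin 45°), v₂ = (sin 105°·cos 51°, cos 105°·cos 51°, −sin 51°).
n = v₁ × v₂ = (0.663, 0.382, 0.438) (taken with n_z > 0).
Dip δ = arctan(|n_h|/n_z) = arctan(0.765/0.438) = 60.2°.
Dip direction = atan2(0.663, 0.382) = 60° (azimuth of n's horizontal projection).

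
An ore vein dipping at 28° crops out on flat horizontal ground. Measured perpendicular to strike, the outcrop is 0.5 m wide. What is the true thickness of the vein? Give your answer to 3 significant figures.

0.235 m

True thickness t = w · sin(dip) = 0.5 × sin 28°
t = 0.5 × 0.4695 = 0.235 m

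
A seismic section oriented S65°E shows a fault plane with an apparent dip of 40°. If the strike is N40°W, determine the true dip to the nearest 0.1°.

The section is 25° from the strike.
tan(true dip) = tan 40° / sin 25° = 1.9855
true dip = arctan 1.9855 = 63.27°

63.3°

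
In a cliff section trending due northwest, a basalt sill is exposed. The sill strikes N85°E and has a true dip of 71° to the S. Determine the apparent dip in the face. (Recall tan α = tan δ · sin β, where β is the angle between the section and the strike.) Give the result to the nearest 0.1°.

65.8°

The section lies 50° from the strike.
tan(apparent dip) = tan 71° · sin 50° = 2.2248
α = arctan(2.2248) = 65.80°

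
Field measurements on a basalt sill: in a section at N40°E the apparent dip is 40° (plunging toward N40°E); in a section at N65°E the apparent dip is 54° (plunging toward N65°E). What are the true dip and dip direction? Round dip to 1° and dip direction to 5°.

Represent each trace as a vector plunging at its apparent dip toward its trend (east-north-up frame): v₁ = (0.492, 0.587, -0.643), v₂ = (0.533, 0.248, -0.809).
Cross product v₁ × v₂ gives the pole to the plane: n ∝ (0.315, -0.056, 0.190).
Dip δ = arctan(|n_h|/n_z) = arctan(0.320/0.190) = 59.3°.
The horizontal component of n points toward azimuth atan2(n_x, n_y) = 100°, the dip direction.

true dip 59°, dip direction 100°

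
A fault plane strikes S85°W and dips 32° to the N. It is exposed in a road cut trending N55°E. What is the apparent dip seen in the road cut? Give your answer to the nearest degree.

17°

The strike is S85°W and the section trends N55°E; the acute angle between them is β = 30°.
tan α = tan 32° × sin 30° = 0.6249 × 0.5000 = 0.3124
α = arctan(0.3124) = 17.35°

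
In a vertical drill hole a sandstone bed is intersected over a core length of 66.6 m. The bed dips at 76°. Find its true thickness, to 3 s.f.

16.1 m

True thickness t = h · cos(dip) = 66.6 × cos 76°
t = 66.6 × 0.2419 = 16.112 m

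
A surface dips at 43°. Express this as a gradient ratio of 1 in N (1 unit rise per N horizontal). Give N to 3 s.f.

1 in 1.07

1 : N means tan θ = 1/N, so N = 1/tan 43° = 1/0.9325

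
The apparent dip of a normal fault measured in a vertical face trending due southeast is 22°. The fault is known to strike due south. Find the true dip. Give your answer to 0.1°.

The section is 45° from the strike.
tan δ = tan α / sin β = tan 22° / sin 45° = 0.4040 / 0.7071 = 0.5714
true dip = arctan 0.5714 = 29.74°

29.7°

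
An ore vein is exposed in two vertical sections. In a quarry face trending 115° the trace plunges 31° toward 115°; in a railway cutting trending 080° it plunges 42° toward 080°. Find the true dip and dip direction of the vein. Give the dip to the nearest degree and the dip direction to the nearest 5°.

true dip 43°, dip direction 065°

Represent each trace as a vector plunging at its apparent dip toward its trend (east-north-up frame): v₁ = (0.777, -0.362, -0.515), v₂ = (0.732, 0.129, -0.669).
n = v₁ × v₂ = (0.309, 0.143, 0.365) (taken with n_z > 0).
True dip = arccos(n_z / |n|) = arccos(0.7318) = 43.0°.
Dip direction = azimuth of (n_x, n_y) = atan2(0.309, 0.143) = 65°.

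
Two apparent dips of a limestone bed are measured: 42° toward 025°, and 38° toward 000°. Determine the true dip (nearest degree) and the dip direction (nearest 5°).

Represent each trace as a vector plunging at its apparent dip toward its trend (east-north-up frame): v₁ = (0.314, 0.674, -0.669), v₂ = (0.000, 0.788, -0.616).
Cross product v₁ × v₂ gives the pole to the plane: n ∝ (0.113, 0.193, 0.247).
tan δ = √(n_x²+n_y²)/n_z = 0.224/0.247, so δ = 42.1°.
Dip direction = azimuth of (n_x, n_y) = atan2(0.113, 0.193) = 30°.

true dip 42°, dip direction 030°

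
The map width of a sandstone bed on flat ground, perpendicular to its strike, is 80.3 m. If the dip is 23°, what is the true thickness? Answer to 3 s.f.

31.4 m

True thickness t = w · sin(dip) = 80.3 × sin 23°
t = 80.3 × 0.3907 = 31.376 m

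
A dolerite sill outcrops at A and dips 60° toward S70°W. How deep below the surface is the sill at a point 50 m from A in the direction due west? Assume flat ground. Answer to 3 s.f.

The hole lies 20° from the dip direction, so the down-dip offset is 50 × cos 20° = 46.98 m.
Depth = down-dip offset × tan(dip) = 46.98 × tan 60° = 46.98 × 1.7321
Depth = 81.38 m

81.4 m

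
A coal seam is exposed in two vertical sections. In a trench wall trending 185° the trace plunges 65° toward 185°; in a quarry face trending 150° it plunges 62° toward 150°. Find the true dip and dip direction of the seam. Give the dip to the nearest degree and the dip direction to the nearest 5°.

true dip 65°, dip direction 180°

Represent each trace as a vector plunging at its apparent dip toward its trend (east-north-up frame): v₁ = (-0.037, -0.421, -0.906), v₂ = (0.235, -0.407, -0.883).
n = v₁ × v₂ = (0.003, -0.245, 0.114) (taken with n_z > 0).
True dip = arccos(n_z / |n|) = arccos(0.4209) = 65.1°.
Dip direction = azimuth of (n_x, n_y) = atan2(0.003, -0.245) = 179°.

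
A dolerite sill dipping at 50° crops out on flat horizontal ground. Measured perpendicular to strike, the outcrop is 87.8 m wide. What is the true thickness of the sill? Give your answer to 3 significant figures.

True thickness t = w · sin(dip) = 87.8 × sin 50°
t = 87.8 × 0.7660 = 67.259 m

67.3 m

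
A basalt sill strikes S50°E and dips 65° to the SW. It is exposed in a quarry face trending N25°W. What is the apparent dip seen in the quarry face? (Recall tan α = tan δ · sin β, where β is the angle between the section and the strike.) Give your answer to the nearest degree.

42°

The strike is S50°E and the section trends N25°W; the acute angle between them is β = 25°.
tan α = tan 65° × sin 25° = 2.1445 × 0.4226 = 0.9063
α = arctan(0.9063) = 42.19°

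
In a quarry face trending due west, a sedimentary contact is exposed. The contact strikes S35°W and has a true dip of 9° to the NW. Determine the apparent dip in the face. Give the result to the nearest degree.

Angle between strike (S35°W) and section (due west): β = 55°.
tan α = tan 9° × sin 55° = 0.1584 × 0.8192 = 0.1297
apparent dip = arctan 0.1297 = 7.39°

7°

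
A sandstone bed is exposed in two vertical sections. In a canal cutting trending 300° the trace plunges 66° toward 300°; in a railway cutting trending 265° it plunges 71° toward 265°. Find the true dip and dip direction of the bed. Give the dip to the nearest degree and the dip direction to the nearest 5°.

true dip 71°, dip direction 260°

The two traces are lines in the plane: v₁ = (sin 300°·cos 66°, cos 300°·cos 66°, −sin 66°), v₂ = (sin 265°·cos 71°, cos 265°·cos 71°, −sin 71°).
The plane normal is n = v₁ × v₂ ∝ (-0.218, -0.037, 0.076).
tan δ = √(n_x²+n_y²)/n_z = 0.221/0.076, so δ = 71.1°.
Dip direction = azimuth of (n_x, n_y) = atan2(-0.218, -0.037) = 260°.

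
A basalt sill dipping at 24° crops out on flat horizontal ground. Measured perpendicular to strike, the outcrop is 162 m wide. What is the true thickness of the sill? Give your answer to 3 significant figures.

65.9 m

True thickness t = w · sin(dip) = 162 × sin 24°
t = 162 × 0.4067 = 65.891 m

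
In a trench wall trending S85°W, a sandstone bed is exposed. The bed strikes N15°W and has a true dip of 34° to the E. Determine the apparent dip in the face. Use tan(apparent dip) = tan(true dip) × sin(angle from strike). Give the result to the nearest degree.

34°

Angle between strike (N15°W) and section (S85°W): β = 80°.
tan(apparent dip) = tan 34° · sin 80° = 0.6643
apparent dip = arctan 0.6643 = 33.59°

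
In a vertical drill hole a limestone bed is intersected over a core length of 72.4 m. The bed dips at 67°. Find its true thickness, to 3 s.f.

True thickness t = h · cos(dip) = 72.4 × cos 67°
t = 72.4 × 0.3907 = 28.289 m

28.3 m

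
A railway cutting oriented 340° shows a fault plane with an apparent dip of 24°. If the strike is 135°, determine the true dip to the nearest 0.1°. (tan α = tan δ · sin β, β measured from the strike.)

46.5°

β = acute angle between strike 135° and section 340° = 25°.
tan(true dip) = tan 24° / sin 25° = 1.0535
δ = arctan(1.0535) = 46.49°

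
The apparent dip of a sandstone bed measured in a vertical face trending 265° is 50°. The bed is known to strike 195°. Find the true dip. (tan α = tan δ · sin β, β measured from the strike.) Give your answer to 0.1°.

The section is 70° from the strike.
tan(true dip) = tan 50° / sin 70° = 1.2682
true dip = arctan 1.2682 = 51.74°

51.7°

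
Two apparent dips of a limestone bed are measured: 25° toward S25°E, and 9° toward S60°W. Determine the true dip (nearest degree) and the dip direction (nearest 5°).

The two traces are lines in the plane: v₁ = (sin 155°·cos 25°, cos 155°·cos 25°, −sin 25°), v₂ = (sin 240°·cos 9°, cos 240°·cos 9°, −sin 9°).
n = v₁ × v₂ = (0.080, -0.421, 0.892) (taken with n_z > 0).
Dip δ = arctan(|n_h|/n_z) = arctan(0.429/0.892) = 25.7°.
Dip direction = atan2(0.080, -0.421) = 169° (azimuth of n's horizontal projection).

true dip 26°, dip direction 170°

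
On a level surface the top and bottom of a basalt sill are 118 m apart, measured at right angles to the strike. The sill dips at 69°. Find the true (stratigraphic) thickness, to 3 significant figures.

110 m

True thickness t = w · sin(dip) = 118 × sin 69°
t = 118 × 0.9336 = 110.162 m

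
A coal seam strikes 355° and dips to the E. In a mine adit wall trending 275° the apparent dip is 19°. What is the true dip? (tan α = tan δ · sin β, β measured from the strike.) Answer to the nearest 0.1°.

19.3°

The section is 80° from the strike.
tan(true dip) = tan 19° / sin 80° = 0.3496
δ = arctan(0.3496) = 19.27°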